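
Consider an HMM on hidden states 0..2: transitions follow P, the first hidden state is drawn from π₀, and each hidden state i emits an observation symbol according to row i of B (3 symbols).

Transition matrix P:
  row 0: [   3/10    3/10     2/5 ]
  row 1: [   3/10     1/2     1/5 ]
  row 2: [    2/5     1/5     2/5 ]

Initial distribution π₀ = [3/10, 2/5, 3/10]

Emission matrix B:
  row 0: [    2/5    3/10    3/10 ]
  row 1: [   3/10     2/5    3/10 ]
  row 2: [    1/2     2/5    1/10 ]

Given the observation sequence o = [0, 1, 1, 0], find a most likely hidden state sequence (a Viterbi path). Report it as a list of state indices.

path = [2, 2, 2, 2]

t=0: δ = [1.200e-01, 1.200e-01, 1.500e-01]  (obs o_0=0)
t=1: δ = [1.800e-02, 2.400e-02, 2.400e-02]  ψ = [2, 1, 2]  (obs o_1=1)
t=2: δ = [2.880e-03, 4.800e-03, 3.840e-03]  ψ = [2, 1, 2]  (obs o_2=1)
t=3: δ = [6.144e-04, 7.200e-04, 7.680e-04]  ψ = [2, 1, 2]  (obs o_3=0)
backtrack: best end state = 2; path = [2, 2, 2, 2]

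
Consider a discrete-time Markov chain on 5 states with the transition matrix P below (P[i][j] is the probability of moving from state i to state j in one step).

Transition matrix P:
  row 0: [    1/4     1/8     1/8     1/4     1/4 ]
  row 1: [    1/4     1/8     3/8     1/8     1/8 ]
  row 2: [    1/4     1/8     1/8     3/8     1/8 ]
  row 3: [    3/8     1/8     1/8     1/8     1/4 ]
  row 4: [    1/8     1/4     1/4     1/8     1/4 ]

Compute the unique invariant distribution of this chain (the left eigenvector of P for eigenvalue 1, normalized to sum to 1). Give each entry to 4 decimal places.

π = [0.2495, 0.1509, 0.1887, 0.2034, 0.2075]

Balance equations π_j = Σ_i π_i·P[i][j]:
  π_0 = 1/4·π_0 + 1/4·π_1 + 1/4·π_2 + 3/8·π_3 + 1/8·π_4
  π_1 = 1/8·π_0 + 1/8·π_1 + 1/8·π_2 + 1/8·π_3 + 1/4·π_4
  π_2 = 1/8·π_0 + 3/8·π_1 + 1/8·π_2 + 1/8·π_3 + 1/4·π_4
  π_3 = 1/4·π_0 + 1/8·π_1 + 3/8·π_2 + 1/8·π_3 + 1/8·π_4
  normalize: π_0 + π_1 + π_2 + π_3 + π_4 = 1
Solving the linear system gives exactly π = [119/477, 8/53, 10/53, 97/477, 11/53].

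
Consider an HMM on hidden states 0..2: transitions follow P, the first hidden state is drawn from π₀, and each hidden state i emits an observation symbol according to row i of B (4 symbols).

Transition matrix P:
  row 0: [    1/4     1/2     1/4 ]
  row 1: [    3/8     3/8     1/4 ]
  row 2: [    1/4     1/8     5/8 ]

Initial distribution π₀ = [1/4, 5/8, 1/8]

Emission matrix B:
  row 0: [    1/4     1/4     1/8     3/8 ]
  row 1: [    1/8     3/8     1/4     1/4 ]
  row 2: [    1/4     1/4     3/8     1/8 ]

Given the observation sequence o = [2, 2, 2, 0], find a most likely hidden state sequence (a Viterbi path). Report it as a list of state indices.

t=0: δ = [3.125e-02, 1.562e-01, 4.688e-02]  (obs o_0=2)
t=1: δ = [7.324e-03, 1.465e-02, 1.465e-02]  ψ = [1, 1, 1]  (obs o_1=2)
t=2: δ = [6.866e-04, 1.373e-03, 3.433e-03]  ψ = [1, 1, 2]  (obs o_2=2)
t=3: δ = [2.146e-04, 6.437e-05, 5.364e-04]  ψ = [2, 1, 2]  (obs o_3=0)
backtrack: best end state = 2; path = [1, 2, 2, 2]

path = [1, 2, 2, 2]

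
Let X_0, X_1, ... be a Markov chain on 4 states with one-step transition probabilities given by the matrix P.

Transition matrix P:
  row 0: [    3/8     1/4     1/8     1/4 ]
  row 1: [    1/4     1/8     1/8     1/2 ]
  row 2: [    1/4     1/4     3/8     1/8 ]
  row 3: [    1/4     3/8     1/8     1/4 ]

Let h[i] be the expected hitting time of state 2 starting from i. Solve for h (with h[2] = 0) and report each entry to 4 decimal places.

First-step conditioning: h[2] = 0; for i ≠ 2, h[i] = 1 + Σ_k P[i][k]·h[k].
  h[0] = 1 + 3/8·h[0] + 1/4·h[1] + 1/4·h[3]
  h[1] = 1 + 1/4·h[0] + 1/8·h[1] + 1/2·h[3]
  h[3] = 1 + 1/4·h[0] + 3/8·h[1] + 1/4·h[3]
Solving the 3×3 linear system over states ≠ 2 gives exactly h = [8, 8, 0, 8] (h[2] = 0 is the target).

h = [8.0000, 8.0000, 0.0000, 8.0000]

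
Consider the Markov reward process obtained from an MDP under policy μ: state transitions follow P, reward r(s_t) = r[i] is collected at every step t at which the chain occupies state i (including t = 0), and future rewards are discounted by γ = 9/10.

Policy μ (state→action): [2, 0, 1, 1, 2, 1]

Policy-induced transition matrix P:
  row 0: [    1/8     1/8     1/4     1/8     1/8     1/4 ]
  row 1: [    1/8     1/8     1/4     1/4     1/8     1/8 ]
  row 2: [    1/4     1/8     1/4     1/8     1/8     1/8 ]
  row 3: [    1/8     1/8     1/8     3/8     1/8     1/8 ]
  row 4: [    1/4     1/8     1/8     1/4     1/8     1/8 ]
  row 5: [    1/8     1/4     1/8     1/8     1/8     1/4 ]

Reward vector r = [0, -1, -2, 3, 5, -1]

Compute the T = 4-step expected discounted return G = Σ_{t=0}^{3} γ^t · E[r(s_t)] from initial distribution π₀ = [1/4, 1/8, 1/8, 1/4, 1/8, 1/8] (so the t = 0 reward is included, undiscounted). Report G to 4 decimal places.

t=0: π = [0.2500, 0.1250, 0.1250, 0.2500, 0.1250, 0.1250], E[r] = 0.8750, γ^t·E[r] = 0.875000, running G = 0.875000
t=1: π = [0.1563, 0.1406, 0.1875, 0.2188, 0.1250, 0.1719], E[r] = 0.5938, γ^t·E[r] = 0.534375, running G = 1.409375
t=2: π = [0.1641, 0.1465, 0.1855, 0.2129, 0.1250, 0.1660], E[r] = 0.5801, γ^t·E[r] = 0.469863, running G = 1.879238
t=3: π = [0.1638, 0.1458, 0.1870, 0.2122, 0.1250, 0.1663], E[r] = 0.5754, γ^t·E[r] = 0.419495, running G = 2.298734

G = 2.2987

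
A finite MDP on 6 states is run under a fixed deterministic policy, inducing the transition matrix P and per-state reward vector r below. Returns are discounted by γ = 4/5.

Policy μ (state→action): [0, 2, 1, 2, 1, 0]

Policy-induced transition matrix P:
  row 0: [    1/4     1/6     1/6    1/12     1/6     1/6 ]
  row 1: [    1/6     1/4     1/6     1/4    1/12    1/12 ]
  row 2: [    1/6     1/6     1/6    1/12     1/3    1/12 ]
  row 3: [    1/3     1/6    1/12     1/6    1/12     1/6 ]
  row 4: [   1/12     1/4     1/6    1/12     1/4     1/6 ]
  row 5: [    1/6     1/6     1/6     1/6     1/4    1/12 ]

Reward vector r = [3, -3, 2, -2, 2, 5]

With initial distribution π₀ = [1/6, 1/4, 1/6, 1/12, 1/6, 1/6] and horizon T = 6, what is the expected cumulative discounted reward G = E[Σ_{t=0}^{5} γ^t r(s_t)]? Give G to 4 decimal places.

t=0: π = [0.1667, 0.2500, 0.1667, 0.0833, 0.1667, 0.1667], E[r] = 1.0833, γ^t·E[r] = 1.083333, running G = 1.083333
t=1: π = [0.1806, 0.2014, 0.1597, 0.1458, 0.1944, 0.1181], E[r] = 0.9444, γ^t·E[r] = 0.755556, running G = 1.838889
t=2: π = [0.1898, 0.1997, 0.1545, 0.1389, 0.1904, 0.1267], E[r] = 1.0162, γ^t·E[r] = 0.650370, running G = 2.489259
t=3: π = [0.1898, 0.1992, 0.1551, 0.1387, 0.1906, 0.1266], E[r] = 1.0187, γ^t·E[r] = 0.521580, running G = 3.010840
t=4: π = [0.1897, 0.1992, 0.1551, 0.1386, 0.1908, 0.1266], E[r] = 1.0192, γ^t·E[r] = 0.417462, running G = 3.428301
t=5: π = [0.1897, 0.1992, 0.1551, 0.1386, 0.1908, 0.1266], E[r] = 1.0192, γ^t·E[r] = 0.333955, running G = 3.762256

G = 3.7623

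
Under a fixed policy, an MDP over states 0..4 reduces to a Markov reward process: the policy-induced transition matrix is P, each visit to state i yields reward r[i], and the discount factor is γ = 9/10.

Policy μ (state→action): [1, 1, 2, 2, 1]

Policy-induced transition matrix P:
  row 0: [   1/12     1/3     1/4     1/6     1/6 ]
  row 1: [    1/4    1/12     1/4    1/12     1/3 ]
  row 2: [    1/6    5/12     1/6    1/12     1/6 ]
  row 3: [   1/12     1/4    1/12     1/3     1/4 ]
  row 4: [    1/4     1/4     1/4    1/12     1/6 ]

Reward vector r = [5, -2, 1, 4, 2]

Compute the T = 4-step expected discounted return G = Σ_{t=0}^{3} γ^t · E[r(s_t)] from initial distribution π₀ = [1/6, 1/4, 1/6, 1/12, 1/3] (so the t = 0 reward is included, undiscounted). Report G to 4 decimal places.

t=0: π = [0.1667, 0.2500, 0.1667, 0.0833, 0.3333], E[r] = 1.5000, γ^t·E[r] = 1.500000, running G = 1.500000
t=1: π = [0.1944, 0.2500, 0.2222, 0.1181, 0.2153], E[r] = 1.5972, γ^t·E[r] = 1.437500, running G = 2.937500
t=2: π = [0.1794, 0.2616, 0.2118, 0.1291, 0.2182], E[r] = 1.5382, γ^t·E[r] = 1.245938, running G = 4.183438
t=3: π = [0.1809, 0.2567, 0.2108, 0.1305, 0.2210], E[r] = 1.5665, γ^t·E[r] = 1.141945, running G = 5.325383

G = 5.3254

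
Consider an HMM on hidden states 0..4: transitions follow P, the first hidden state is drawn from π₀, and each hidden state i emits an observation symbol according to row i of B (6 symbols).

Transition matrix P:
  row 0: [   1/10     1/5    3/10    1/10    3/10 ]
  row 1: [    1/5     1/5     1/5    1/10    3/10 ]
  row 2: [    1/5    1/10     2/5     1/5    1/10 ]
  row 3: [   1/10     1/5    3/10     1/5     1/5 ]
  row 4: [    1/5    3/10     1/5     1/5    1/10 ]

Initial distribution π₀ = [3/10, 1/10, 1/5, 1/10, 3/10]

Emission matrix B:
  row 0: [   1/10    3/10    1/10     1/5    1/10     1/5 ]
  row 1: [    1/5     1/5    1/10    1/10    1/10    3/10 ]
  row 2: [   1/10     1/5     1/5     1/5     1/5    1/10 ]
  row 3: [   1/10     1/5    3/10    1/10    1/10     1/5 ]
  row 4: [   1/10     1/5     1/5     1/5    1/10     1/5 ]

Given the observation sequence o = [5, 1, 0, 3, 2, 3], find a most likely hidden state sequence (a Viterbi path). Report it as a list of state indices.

path = [0, 2, 2, 2, 2, 2]

t=0: δ = [6.000e-02, 3.000e-02, 2.000e-02, 2.000e-02, 6.000e-02]  (obs o_0=5)
t=1: δ = [3.600e-03, 3.600e-03, 3.600e-03, 2.400e-03, 3.600e-03]  ψ = [4, 4, 0, 4, 0]  (obs o_1=1)
t=2: δ = [7.200e-05, 2.160e-04, 1.440e-04, 7.200e-05, 1.080e-04]  ψ = [1, 4, 2, 2, 0]  (obs o_2=0)
t=3: δ = [8.640e-06, 4.320e-06, 1.152e-05, 2.880e-06, 1.296e-05]  ψ = [1, 1, 2, 2, 1]  (obs o_3=3)
t=4: δ = [2.592e-07, 3.888e-07, 9.216e-07, 7.776e-07, 5.184e-07]  ψ = [4, 4, 2, 4, 0]  (obs o_4=2)
t=5: δ = [3.686e-08, 1.555e-08, 7.373e-08, 1.843e-08, 3.110e-08]  ψ = [2, 3, 2, 2, 3]  (obs o_5=3)
backtrack: best end state = 2; path = [0, 2, 2, 2, 2, 2]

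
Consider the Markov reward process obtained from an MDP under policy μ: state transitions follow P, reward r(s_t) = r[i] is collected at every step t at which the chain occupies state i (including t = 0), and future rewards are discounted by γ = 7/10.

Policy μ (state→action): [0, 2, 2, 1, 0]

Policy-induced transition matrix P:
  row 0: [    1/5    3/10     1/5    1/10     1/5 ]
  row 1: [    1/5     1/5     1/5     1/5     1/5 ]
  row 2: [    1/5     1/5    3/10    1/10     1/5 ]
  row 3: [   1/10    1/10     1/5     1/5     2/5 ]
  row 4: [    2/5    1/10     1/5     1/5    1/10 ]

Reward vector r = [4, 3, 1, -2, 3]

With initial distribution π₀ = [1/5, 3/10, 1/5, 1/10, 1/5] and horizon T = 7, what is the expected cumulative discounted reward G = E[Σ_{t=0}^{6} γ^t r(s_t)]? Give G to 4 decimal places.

t=0: π = [0.2000, 0.3000, 0.2000, 0.1000, 0.2000], E[r] = 2.3000, γ^t·E[r] = 2.300000, running G = 2.300000
t=1: π = [0.2300, 0.1900, 0.2200, 0.1600, 0.2000], E[r] = 1.9900, γ^t·E[r] = 1.393000, running G = 3.693000
t=2: π = [0.2240, 0.1870, 0.2220, 0.1550, 0.2120], E[r] = 2.0050, γ^t·E[r] = 0.982450, running G = 4.675450
t=3: π = [0.2269, 0.1857, 0.2222, 0.1554, 0.2098], E[r] = 2.0055, γ^t·E[r] = 0.687887, running G = 5.363337
t=4: π = [0.2264, 0.1862, 0.2222, 0.1551, 0.2101], E[r] = 2.0065, γ^t·E[r] = 0.481768, running G = 5.845104
t=5: π = [0.2265, 0.1861, 0.2222, 0.1551, 0.2100], E[r] = 2.0064, γ^t·E[r] = 0.337213, running G = 6.182318
t=6: π = [0.2265, 0.1861, 0.2222, 0.1551, 0.2100], E[r] = 2.0064, γ^t·E[r] = 0.236052, running G = 6.418370

G = 6.4184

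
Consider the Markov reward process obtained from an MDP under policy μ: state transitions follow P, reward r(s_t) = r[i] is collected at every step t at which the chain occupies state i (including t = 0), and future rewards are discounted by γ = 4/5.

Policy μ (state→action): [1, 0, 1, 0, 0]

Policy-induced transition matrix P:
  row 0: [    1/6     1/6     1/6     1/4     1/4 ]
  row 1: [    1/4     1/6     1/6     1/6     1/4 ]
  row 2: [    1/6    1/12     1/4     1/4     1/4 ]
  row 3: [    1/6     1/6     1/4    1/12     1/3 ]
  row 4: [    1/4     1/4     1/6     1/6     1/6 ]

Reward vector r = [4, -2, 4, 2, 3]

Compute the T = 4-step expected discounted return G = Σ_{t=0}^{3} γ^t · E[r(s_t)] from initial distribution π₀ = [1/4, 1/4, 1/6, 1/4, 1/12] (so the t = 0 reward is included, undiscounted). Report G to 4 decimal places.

G = 6.5681

t=0: π = [0.2500, 0.2500, 0.1667, 0.2500, 0.0833], E[r] = 1.9167, γ^t·E[r] = 1.916667, running G = 1.916667
t=1: π = [0.1944, 0.1597, 0.2014, 0.1806, 0.2639], E[r] = 2.4167, γ^t·E[r] = 1.933333, running G = 3.850000
t=2: π = [0.2020, 0.1719, 0.1985, 0.1846, 0.2431], E[r] = 2.3565, γ^t·E[r] = 1.508148, running G = 5.358148
t=3: π = [0.2012, 0.1704, 0.1986, 0.1847, 0.2451], E[r] = 2.3633, γ^t·E[r] = 1.210000, running G = 6.568148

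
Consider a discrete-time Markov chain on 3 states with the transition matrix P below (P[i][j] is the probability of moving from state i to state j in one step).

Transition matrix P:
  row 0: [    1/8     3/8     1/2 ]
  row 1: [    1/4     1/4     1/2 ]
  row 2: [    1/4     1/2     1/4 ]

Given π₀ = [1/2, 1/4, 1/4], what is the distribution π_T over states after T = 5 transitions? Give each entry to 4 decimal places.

π = [0.2222, 0.3776, 0.4001]

t=0: π = [0.5000, 0.2500, 0.2500]
t=1: π = [0.1875, 0.3750, 0.4375]
t=2: π = [0.2266, 0.3828, 0.3906]
t=3: π = [0.2217, 0.3760, 0.4023]
t=4: π = [0.2223, 0.3783, 0.3994]
t=5: π = [0.2222, 0.3776, 0.4001]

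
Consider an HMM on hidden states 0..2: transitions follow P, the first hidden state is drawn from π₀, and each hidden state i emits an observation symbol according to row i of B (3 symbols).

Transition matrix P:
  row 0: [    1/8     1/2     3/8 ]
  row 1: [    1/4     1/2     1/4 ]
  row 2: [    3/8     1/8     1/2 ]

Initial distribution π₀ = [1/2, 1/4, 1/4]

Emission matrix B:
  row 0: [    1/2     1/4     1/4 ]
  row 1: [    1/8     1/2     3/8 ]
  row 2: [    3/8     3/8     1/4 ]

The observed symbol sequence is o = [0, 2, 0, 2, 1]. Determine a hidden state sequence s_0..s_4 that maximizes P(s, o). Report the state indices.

path = [0, 1, 0, 1, 1]

t=0: δ = [2.500e-01, 3.125e-02, 9.375e-02]  (obs o_0=0)
t=1: δ = [8.789e-03, 4.688e-02, 2.344e-02]  ψ = [2, 0, 0]  (obs o_1=2)
t=2: δ = [5.859e-03, 2.930e-03, 4.395e-03]  ψ = [1, 1, 1]  (obs o_2=0)
t=3: δ = [4.120e-04, 1.099e-03, 5.493e-04]  ψ = [2, 0, 0]  (obs o_3=2)
t=4: δ = [6.866e-05, 2.747e-04, 1.030e-04]  ψ = [1, 1, 1]  (obs o_4=1)
backtrack: best end state = 1; path = [0, 1, 0, 1, 1]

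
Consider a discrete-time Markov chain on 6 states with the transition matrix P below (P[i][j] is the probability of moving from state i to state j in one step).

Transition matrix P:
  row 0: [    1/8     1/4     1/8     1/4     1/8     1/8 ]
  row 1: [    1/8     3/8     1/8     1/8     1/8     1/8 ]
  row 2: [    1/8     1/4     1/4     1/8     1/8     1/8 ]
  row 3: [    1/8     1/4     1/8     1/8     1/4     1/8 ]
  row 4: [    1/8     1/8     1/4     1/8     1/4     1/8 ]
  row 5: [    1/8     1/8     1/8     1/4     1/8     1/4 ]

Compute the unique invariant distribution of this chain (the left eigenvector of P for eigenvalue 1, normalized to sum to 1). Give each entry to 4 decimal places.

π = [0.1250, 0.2417, 0.1665, 0.1585, 0.1655, 0.1429]

Balance equations π_j = Σ_i π_i·P[i][j]:
  π_0 = 1/8·π_0 + 1/8·π_1 + 1/8·π_2 + 1/8·π_3 + 1/8·π_4 + 1/8·π_5
  π_1 = 1/4·π_0 + 3/8·π_1 + 1/4·π_2 + 1/4·π_3 + 1/8·π_4 + 1/8·π_5
  π_2 = 1/8·π_0 + 1/8·π_1 + 1/4·π_2 + 1/8·π_3 + 1/4·π_4 + 1/8·π_5
  π_3 = 1/4·π_0 + 1/8·π_1 + 1/8·π_2 + 1/8·π_3 + 1/8·π_4 + 1/4·π_5
  π_4 = 1/8·π_0 + 1/8·π_1 + 1/8·π_2 + 1/4·π_3 + 1/4·π_4 + 1/8·π_5
  normalize: π_0 + π_1 + π_2 + π_3 + π_4 + π_5 = 1
Solving the linear system gives exactly π = [1/8, 5305/21952, 3655/21952, 71/448, 519/3136, 1/7].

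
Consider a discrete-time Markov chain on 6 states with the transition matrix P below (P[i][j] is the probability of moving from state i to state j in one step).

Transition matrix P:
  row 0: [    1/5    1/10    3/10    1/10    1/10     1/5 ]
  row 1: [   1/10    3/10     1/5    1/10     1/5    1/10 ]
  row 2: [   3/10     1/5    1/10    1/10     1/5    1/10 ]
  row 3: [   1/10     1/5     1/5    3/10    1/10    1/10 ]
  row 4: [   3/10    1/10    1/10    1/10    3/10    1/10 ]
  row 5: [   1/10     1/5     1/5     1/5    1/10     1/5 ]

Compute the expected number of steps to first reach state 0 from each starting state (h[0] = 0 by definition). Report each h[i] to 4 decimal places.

First-step conditioning: h[0] = 0; for i ≠ 0, h[i] = 1 + Σ_k P[i][k]·h[k].
  h[1] = 1 + 3/10·h[1] + 1/5·h[2] + 1/10·h[3] + 1/5·h[4] + 1/10·h[5]
  h[2] = 1 + 1/5·h[1] + 1/10·h[2] + 1/10·h[3] + 1/5·h[4] + 1/10·h[5]
  h[3] = 1 + 1/5·h[1] + 1/5·h[2] + 3/10·h[3] + 1/10·h[4] + 1/10·h[5]
  h[4] = 1 + 1/10·h[1] + 1/10·h[2] + 1/10·h[3] + 3/10·h[4] + 1/10·h[5]
  h[5] = 1 + 1/5·h[1] + 1/5·h[2] + 1/5·h[3] + 1/10·h[4] + 1/5·h[5]
Solving the 5×5 linear system over states ≠ 0 gives exactly h = [0, 99/17, 81/17, 203/34, 79/17, 203/34] (h[0] = 0 is the target).

h = [0.0000, 5.8235, 4.7647, 5.9706, 4.6471, 5.9706]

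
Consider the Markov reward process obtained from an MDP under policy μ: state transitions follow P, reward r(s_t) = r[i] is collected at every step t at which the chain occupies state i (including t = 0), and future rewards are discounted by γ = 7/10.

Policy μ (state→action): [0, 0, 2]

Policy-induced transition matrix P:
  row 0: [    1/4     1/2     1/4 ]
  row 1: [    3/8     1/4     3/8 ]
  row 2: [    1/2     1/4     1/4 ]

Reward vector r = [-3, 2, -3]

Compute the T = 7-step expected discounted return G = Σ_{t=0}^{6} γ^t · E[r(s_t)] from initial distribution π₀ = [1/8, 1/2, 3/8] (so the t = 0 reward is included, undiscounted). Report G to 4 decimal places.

G = -3.3486

t=0: π = [0.1250, 0.5000, 0.3750], E[r] = -0.5000, γ^t·E[r] = -0.500000, running G = -0.500000
t=1: π = [0.4063, 0.2813, 0.3125], E[r] = -1.5938, γ^t·E[r] = -1.115625, running G = -1.615625
t=2: π = [0.3633, 0.3516, 0.2852], E[r] = -1.2422, γ^t·E[r] = -0.608672, running G = -2.224297
t=3: π = [0.3652, 0.3408, 0.2939], E[r] = -1.2959, γ^t·E[r] = -0.444493, running G = -2.668790
t=4: π = [0.3661, 0.3413, 0.2926], E[r] = -1.2935, γ^t·E[r] = -0.310559, running G = -2.979349
t=5: π = [0.3658, 0.3415, 0.2927], E[r] = -1.2924, γ^t·E[r] = -0.217212, running G = -3.196561
t=6: π = [0.3659, 0.3415, 0.2927], E[r] = -1.2927, γ^t·E[r] = -0.152089, running G = -3.348650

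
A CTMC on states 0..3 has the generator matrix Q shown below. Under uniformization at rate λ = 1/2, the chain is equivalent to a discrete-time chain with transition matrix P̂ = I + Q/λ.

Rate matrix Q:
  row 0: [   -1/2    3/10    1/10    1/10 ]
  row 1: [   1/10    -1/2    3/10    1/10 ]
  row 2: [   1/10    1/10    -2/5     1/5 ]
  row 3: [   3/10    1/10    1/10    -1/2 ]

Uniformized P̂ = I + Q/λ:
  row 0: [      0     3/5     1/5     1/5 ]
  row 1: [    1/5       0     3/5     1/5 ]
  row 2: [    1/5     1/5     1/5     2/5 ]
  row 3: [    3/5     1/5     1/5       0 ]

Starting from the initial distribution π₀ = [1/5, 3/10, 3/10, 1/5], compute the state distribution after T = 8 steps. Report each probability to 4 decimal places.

t=0: π = [0.2000, 0.3000, 0.3000, 0.2000]
t=1: π = [0.2400, 0.2200, 0.3200, 0.2200]
t=2: π = [0.2400, 0.2520, 0.2880, 0.2200]
t=3: π = [0.2400, 0.2456, 0.3008, 0.2136]
t=4: π = [0.2374, 0.2469, 0.2982, 0.2174]
t=5: π = [0.2395, 0.2456, 0.2988, 0.2162]
t=6: π = [0.2386, 0.2467, 0.2982, 0.2165]
t=7: π = [0.2389, 0.2461, 0.2987, 0.2163]
t=8: π = [0.2388, 0.2463, 0.2984, 0.2165]

π = [0.2388, 0.2463, 0.2984, 0.2165]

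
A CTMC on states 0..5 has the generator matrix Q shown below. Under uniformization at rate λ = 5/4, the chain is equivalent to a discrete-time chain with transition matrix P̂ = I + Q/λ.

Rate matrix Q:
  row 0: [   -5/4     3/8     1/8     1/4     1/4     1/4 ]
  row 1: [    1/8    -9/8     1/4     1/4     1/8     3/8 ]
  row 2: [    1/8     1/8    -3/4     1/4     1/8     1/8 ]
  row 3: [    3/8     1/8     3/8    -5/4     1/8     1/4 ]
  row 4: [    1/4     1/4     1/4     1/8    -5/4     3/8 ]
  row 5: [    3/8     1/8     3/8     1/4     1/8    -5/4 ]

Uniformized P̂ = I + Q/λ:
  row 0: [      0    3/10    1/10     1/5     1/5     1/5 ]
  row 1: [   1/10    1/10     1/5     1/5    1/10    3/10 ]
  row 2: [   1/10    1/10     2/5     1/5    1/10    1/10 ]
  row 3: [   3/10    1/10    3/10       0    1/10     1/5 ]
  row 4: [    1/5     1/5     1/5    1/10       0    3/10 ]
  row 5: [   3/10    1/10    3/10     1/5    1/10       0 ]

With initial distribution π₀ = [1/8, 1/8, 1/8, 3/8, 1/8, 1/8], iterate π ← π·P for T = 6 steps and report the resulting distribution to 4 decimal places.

π = [0.1592, 0.1424, 0.2704, 0.1579, 0.1054, 0.1647]

t=0: π = [0.1250, 0.1250, 0.1250, 0.3750, 0.1250, 0.1250]
t=1: π = [0.2000, 0.1375, 0.2625, 0.1125, 0.1000, 0.1875]
t=2: π = [0.1500, 0.1500, 0.2625, 0.1675, 0.1100, 0.1600]
t=3: π = [0.1615, 0.1410, 0.2703, 0.1555, 0.1040, 0.1678]
t=4: π = [0.1589, 0.1427, 0.2702, 0.1585, 0.1058, 0.1639]
t=5: π = [0.1592, 0.1424, 0.2704, 0.1577, 0.1053, 0.1650]
t=6: π = [0.1592, 0.1424, 0.2704, 0.1579, 0.1054, 0.1647]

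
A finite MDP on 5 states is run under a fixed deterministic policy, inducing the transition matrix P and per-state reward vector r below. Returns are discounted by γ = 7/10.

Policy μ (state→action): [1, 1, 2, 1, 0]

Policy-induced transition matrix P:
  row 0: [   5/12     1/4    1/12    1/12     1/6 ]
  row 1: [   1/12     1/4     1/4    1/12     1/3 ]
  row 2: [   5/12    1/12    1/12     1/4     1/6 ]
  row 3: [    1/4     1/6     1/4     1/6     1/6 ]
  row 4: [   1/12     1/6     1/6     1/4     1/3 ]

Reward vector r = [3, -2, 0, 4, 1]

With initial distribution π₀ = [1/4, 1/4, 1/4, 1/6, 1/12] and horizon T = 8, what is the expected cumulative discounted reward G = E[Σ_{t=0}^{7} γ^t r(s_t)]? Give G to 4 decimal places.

G = 3.7089

t=0: π = [0.2500, 0.2500, 0.2500, 0.1667, 0.0833], E[r] = 1.0000, γ^t·E[r] = 1.000000, running G = 1.000000
t=1: π = [0.2778, 0.1875, 0.1597, 0.1528, 0.2222], E[r] = 1.2917, γ^t·E[r] = 0.904167, running G = 1.904167
t=2: π = [0.2546, 0.1921, 0.1586, 0.1597, 0.2350], E[r] = 1.2535, γ^t·E[r] = 0.614201, running G = 2.518368
t=3: π = [0.2477, 0.1907, 0.1616, 0.1622, 0.2378], E[r] = 1.2485, γ^t·E[r] = 0.428221, running G = 2.946589
t=4: π = [0.2468, 0.1897, 0.1620, 0.1634, 0.2381], E[r] = 1.2527, γ^t·E[r] = 0.300762, running G = 3.247351
t=5: π = [0.2468, 0.1895, 0.1620, 0.1636, 0.2380], E[r] = 1.2539, γ^t·E[r] = 0.210736, running G = 3.458087
t=6: π = [0.2469, 0.1895, 0.1620, 0.1636, 0.2379], E[r] = 1.2541, γ^t·E[r] = 0.147541, running G = 3.605628
t=7: π = [0.2469, 0.1895, 0.1620, 0.1636, 0.2379], E[r] = 1.2541, γ^t·E[r] = 0.103279, running G = 3.708907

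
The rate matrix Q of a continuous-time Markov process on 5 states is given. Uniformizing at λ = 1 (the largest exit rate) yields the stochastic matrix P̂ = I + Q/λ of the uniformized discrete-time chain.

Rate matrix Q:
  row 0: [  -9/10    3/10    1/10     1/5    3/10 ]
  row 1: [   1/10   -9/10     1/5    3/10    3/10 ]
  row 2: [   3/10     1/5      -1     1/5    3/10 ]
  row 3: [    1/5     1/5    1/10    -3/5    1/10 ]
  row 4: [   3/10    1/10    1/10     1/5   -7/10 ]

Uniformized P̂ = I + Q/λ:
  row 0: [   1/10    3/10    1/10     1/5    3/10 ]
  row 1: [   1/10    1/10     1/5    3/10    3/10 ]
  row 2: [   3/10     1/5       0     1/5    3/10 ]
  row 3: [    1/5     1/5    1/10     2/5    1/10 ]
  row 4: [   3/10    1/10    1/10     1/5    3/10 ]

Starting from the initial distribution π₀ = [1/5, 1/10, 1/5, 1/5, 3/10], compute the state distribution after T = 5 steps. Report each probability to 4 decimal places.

π = [0.1977, 0.1775, 0.1071, 0.2721, 0.2456]

t=0: π = [0.2000, 0.1000, 0.2000, 0.2000, 0.3000]
t=1: π = [0.2200, 0.1800, 0.0900, 0.2500, 0.2600]
t=2: π = [0.1950, 0.1780, 0.1090, 0.2680, 0.2500]
t=3: π = [0.1986, 0.1767, 0.1069, 0.2714, 0.2464]
t=4: π = [0.1978, 0.1776, 0.1070, 0.2720, 0.2457]
t=5: π = [0.1977, 0.1775, 0.1071, 0.2721, 0.2456]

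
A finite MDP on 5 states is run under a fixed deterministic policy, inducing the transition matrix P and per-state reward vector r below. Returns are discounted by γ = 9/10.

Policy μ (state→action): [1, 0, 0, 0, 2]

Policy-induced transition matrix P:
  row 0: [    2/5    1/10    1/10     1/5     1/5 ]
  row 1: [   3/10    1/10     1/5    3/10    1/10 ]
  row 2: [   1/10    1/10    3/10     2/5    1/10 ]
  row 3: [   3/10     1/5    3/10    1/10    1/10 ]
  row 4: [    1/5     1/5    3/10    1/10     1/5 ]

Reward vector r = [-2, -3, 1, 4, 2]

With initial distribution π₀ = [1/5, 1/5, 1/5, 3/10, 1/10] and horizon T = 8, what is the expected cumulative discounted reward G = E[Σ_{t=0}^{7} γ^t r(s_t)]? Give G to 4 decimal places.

G = 2.7659

t=0: π = [0.2000, 0.2000, 0.2000, 0.3000, 0.1000], E[r] = 0.6000, γ^t·E[r] = 0.600000, running G = 0.600000
t=1: π = [0.2700, 0.1400, 0.2400, 0.2200, 0.1300], E[r] = 0.4200, γ^t·E[r] = 0.378000, running G = 0.978000
t=2: π = [0.2660, 0.1350, 0.2320, 0.2270, 0.1400], E[r] = 0.4830, γ^t·E[r] = 0.391230, running G = 1.369230
t=3: π = [0.2662, 0.1367, 0.2333, 0.2232, 0.1406], E[r] = 0.4648, γ^t·E[r] = 0.338839, running G = 1.708069
t=4: π = [0.2659, 0.1364, 0.2331, 0.2240, 0.1407], E[r] = 0.4693, γ^t·E[r] = 0.307914, running G = 2.015983
t=5: π = [0.2659, 0.1365, 0.2332, 0.2238, 0.1407], E[r] = 0.4685, γ^t·E[r] = 0.276629, running G = 2.292612
t=6: π = [0.2659, 0.1364, 0.2332, 0.2238, 0.1407], E[r] = 0.4687, γ^t·E[r] = 0.249099, running G = 2.541711
t=7: π = [0.2659, 0.1364, 0.2332, 0.2238, 0.1407], E[r] = 0.4687, γ^t·E[r] = 0.224168, running G = 2.765880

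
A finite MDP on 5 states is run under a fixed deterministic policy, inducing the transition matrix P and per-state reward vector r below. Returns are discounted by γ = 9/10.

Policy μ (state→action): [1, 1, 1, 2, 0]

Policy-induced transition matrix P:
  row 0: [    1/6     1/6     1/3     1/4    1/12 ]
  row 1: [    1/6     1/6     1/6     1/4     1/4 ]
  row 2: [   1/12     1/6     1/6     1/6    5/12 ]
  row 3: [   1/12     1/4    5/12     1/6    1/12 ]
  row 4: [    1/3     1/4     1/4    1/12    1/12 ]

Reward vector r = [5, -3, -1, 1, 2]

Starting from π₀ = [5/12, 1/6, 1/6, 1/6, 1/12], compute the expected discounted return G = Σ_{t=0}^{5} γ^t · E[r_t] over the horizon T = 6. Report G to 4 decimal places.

G = 3.6737

t=0: π = [0.4167, 0.1667, 0.1667, 0.1667, 0.0833], E[r] = 1.7500, γ^t·E[r] = 1.750000, running G = 1.750000
t=1: π = [0.1528, 0.1875, 0.2847, 0.2083, 0.1667], E[r] = 0.4583, γ^t·E[r] = 0.412500, running G = 2.162500
t=2: π = [0.1534, 0.1979, 0.2581, 0.1811, 0.2095], E[r] = 0.5150, γ^t·E[r] = 0.417188, running G = 2.579688
t=3: π = [0.1650, 0.1992, 0.2550, 0.1785, 0.2024], E[r] = 0.5555, γ^t·E[r] = 0.404930, running G = 2.984617
t=4: π = [0.1643, 0.1984, 0.2556, 0.1802, 0.2015], E[r] = 0.5537, γ^t·E[r] = 0.363287, running G = 3.347904
t=5: π = [0.1639, 0.1985, 0.2559, 0.1801, 0.2016], E[r] = 0.5517, γ^t·E[r] = 0.325784, running G = 3.673688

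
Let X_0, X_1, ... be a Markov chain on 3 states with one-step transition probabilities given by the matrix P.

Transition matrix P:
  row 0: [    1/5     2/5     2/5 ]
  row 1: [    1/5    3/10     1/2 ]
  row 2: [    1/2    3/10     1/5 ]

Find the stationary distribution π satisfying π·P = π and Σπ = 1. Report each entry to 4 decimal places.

π = [0.3083, 0.3308, 0.3609]

Balance equations π_j = Σ_i π_i·P[i][j]:
  π_0 = 1/5·π_0 + 1/5·π_1 + 1/2·π_2
  π_1 = 2/5·π_0 + 3/10·π_1 + 3/10·π_2
  normalize: π_0 + π_1 + π_2 = 1
Solving the linear system gives exactly π = [41/133, 44/133, 48/133].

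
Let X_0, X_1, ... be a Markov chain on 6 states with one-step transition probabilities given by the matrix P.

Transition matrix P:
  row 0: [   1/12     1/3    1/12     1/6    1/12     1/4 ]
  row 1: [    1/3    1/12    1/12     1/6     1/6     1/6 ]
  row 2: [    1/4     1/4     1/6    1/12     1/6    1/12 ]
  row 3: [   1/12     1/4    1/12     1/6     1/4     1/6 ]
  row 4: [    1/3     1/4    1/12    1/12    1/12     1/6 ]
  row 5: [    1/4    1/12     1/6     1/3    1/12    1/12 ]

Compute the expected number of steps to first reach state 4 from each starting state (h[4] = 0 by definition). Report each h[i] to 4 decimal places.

First-step conditioning: h[4] = 0; for i ≠ 4, h[i] = 1 + Σ_k P[i][k]·h[k].
  h[0] = 1 + 1/12·h[0] + 1/3·h[1] + 1/12·h[2] + 1/6·h[3] + 1/4·h[5]
  h[1] = 1 + 1/3·h[0] + 1/12·h[1] + 1/12·h[2] + 1/6·h[3] + 1/6·h[5]
  h[2] = 1 + 1/4·h[0] + 1/4·h[1] + 1/6·h[2] + 1/12·h[3] + 1/12·h[5]
  h[3] = 1 + 1/12·h[0] + 1/4·h[1] + 1/12·h[2] + 1/6·h[3] + 1/6·h[5]
  h[5] = 1 + 1/4·h[0] + 1/12·h[1] + 1/6·h[2] + 1/3·h[3] + 1/12·h[5]
Solving the 5×5 linear system over states ≠ 4 gives exactly h = [27966/3943, 26127/3943, 26067/3943, 23490/3943, 0, 27585/3943] (h[4] = 0 is the target).

h = [7.0926, 6.6262, 6.6110, 5.9574, 0.0000, 6.9959]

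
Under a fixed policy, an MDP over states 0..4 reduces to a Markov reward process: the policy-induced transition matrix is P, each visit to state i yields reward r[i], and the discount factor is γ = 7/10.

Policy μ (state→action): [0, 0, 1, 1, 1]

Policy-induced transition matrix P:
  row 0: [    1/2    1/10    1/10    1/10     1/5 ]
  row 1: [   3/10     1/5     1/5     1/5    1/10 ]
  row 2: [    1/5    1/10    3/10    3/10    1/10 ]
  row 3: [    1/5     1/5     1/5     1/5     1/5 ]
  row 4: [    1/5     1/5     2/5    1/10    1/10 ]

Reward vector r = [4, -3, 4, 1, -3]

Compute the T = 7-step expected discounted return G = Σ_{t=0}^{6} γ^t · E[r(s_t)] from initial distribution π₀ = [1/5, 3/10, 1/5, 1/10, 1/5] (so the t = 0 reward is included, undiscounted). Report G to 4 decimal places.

G = 3.1005

t=0: π = [0.2000, 0.3000, 0.2000, 0.1000, 0.2000], E[r] = 0.2000, γ^t·E[r] = 0.200000, running G = 0.200000
t=1: π = [0.2900, 0.1600, 0.2400, 0.1800, 0.1300], E[r] = 1.4300, γ^t·E[r] = 1.001000, running G = 1.201000
t=2: π = [0.3030, 0.1470, 0.2210, 0.1820, 0.1470], E[r] = 1.3960, γ^t·E[r] = 0.684040, running G = 1.885040
t=3: π = [0.3056, 0.1476, 0.2212, 0.1771, 0.1485], E[r] = 1.3960, γ^t·E[r] = 0.478828, running G = 2.363868
t=4: π = [0.3064, 0.1473, 0.2213, 0.1767, 0.1483], E[r] = 1.4007, γ^t·E[r] = 0.336318, running G = 2.700186
t=5: π = [0.3067, 0.1472, 0.2211, 0.1767, 0.1483], E[r] = 1.4012, γ^t·E[r] = 0.235503, running G = 2.935689
t=6: π = [0.3067, 0.1472, 0.2211, 0.1766, 0.1483], E[r] = 1.4013, γ^t·E[r] = 0.164860, running G = 3.100549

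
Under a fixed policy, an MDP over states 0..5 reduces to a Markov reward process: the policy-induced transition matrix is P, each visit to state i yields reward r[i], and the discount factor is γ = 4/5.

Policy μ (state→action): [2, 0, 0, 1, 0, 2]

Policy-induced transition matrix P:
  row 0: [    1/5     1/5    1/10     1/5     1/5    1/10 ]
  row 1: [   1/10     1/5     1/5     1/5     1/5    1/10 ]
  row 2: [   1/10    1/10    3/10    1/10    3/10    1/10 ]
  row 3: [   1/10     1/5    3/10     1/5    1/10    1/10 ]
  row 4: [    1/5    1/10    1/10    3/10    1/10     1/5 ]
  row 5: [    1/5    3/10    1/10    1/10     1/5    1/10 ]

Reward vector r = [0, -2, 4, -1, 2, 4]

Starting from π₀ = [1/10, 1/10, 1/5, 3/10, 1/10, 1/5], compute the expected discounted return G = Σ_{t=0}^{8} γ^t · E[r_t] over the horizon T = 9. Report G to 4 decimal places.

t=0: π = [0.1000, 0.1000, 0.2000, 0.3000, 0.1000, 0.2000], E[r] = 1.3000, γ^t·E[r] = 1.300000, running G = 1.300000
t=1: π = [0.1400, 0.1900, 0.2100, 0.1700, 0.1800, 0.1100], E[r] = 1.0900, γ^t·E[r] = 0.872000, running G = 2.172000
t=2: π = [0.1430, 0.1720, 0.1950, 0.1860, 0.1860, 0.1180], E[r] = 1.0940, γ^t·E[r] = 0.700160, running G = 2.872160
t=3: π = [0.1447, 0.1737, 0.1934, 0.1873, 0.1823, 0.1186], E[r] = 1.0779, γ^t·E[r] = 0.551885, running G = 3.424045
t=4: π = [0.1446, 0.1743, 0.1935, 0.1870, 0.1824, 0.1182], E[r] = 1.0761, γ^t·E[r] = 0.440775, running G = 3.864819
t=5: π = [0.1445, 0.1742, 0.1935, 0.1871, 0.1824, 0.1182], E[r] = 1.0764, γ^t·E[r] = 0.352711, running G = 4.217530
t=6: π = [0.1445, 0.1742, 0.1935, 0.1871, 0.1824, 0.1182], E[r] = 1.0764, γ^t·E[r] = 0.282179, running G = 4.499710
t=7: π = [0.1445, 0.1742, 0.1935, 0.1871, 0.1824, 0.1182], E[r] = 1.0764, γ^t·E[r] = 0.225745, running G = 4.725454
t=8: π = [0.1445, 0.1742, 0.1935, 0.1871, 0.1824, 0.1182], E[r] = 1.0764, γ^t·E[r] = 0.180596, running G = 4.906050

G = 4.9061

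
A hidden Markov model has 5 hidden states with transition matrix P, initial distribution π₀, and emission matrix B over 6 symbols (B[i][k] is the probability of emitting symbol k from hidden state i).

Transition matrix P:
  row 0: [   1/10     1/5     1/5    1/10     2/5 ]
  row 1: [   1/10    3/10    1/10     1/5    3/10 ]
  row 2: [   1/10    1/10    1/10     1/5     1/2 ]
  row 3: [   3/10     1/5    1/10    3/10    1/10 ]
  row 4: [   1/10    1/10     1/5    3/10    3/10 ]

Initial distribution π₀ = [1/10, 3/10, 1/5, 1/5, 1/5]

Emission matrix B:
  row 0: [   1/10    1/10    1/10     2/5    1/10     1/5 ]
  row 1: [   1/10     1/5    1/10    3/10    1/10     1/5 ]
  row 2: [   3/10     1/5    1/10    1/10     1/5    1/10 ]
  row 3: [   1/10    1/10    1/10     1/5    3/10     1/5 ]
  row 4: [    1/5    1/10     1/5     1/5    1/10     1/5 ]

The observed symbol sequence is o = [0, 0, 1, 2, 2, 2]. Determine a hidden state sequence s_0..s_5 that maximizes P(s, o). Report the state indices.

path = [2, 4, 2, 4, 4, 4]

t=0: δ = [1.000e-02, 3.000e-02, 6.000e-02, 2.000e-02, 4.000e-02]  (obs o_0=0)
t=1: δ = [6.000e-04, 9.000e-04, 2.400e-03, 1.200e-03, 6.000e-03]  ψ = [2, 1, 4, 2, 2]  (obs o_1=0)
t=2: δ = [6.000e-05, 1.200e-04, 2.400e-04, 1.800e-04, 1.800e-04]  ψ = [4, 4, 4, 4, 4]  (obs o_2=1)
t=3: δ = [5.400e-06, 3.600e-06, 3.600e-06, 5.400e-06, 2.400e-05]  ψ = [3, 1, 4, 3, 2]  (obs o_3=2)
t=4: δ = [2.400e-07, 2.400e-07, 4.800e-07, 7.200e-07, 1.440e-06]  ψ = [4, 4, 4, 4, 4]  (obs o_4=2)
t=5: δ = [2.160e-08, 1.440e-08, 2.880e-08, 4.320e-08, 8.640e-08]  ψ = [3, 3, 4, 4, 4]  (obs o_5=2)
backtrack: best end state = 4; path = [2, 4, 2, 4, 4, 4]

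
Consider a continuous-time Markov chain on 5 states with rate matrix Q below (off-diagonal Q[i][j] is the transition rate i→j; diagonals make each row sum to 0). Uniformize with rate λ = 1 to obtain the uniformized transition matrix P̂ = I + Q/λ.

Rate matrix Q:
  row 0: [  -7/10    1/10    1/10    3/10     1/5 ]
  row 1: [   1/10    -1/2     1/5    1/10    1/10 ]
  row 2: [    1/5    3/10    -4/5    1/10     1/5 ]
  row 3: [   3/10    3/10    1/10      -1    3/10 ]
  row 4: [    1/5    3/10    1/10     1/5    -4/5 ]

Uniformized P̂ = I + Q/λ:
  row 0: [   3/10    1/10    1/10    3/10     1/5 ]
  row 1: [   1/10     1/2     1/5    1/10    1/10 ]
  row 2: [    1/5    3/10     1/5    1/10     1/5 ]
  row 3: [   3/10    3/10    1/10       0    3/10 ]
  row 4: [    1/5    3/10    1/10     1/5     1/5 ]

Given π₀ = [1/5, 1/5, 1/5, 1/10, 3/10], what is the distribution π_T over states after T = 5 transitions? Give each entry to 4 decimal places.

t=0: π = [0.2000, 0.2000, 0.2000, 0.1000, 0.3000]
t=1: π = [0.2100, 0.3000, 0.1400, 0.1600, 0.1900]
t=2: π = [0.2070, 0.3180, 0.1440, 0.1450, 0.1860]
t=3: π = [0.2034, 0.3222, 0.1462, 0.1455, 0.1827]
t=4: π = [0.2027, 0.3238, 0.1468, 0.1444, 0.1823]
t=5: π = [0.2023, 0.3242, 0.1471, 0.1443, 0.1821]

π = [0.2023, 0.3242, 0.1471, 0.1443, 0.1821]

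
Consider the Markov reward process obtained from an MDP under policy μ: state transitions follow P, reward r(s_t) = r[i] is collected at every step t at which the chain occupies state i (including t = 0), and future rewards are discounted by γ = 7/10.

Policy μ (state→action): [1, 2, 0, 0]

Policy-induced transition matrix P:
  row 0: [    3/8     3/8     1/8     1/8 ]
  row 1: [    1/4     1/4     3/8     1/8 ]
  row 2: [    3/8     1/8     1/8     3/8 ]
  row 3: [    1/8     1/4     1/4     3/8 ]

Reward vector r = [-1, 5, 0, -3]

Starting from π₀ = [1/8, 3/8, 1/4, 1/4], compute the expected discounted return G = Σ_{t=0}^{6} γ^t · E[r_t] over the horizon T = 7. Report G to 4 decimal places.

t=0: π = [0.1250, 0.3750, 0.2500, 0.2500], E[r] = 1.0000, γ^t·E[r] = 1.000000, running G = 1.000000
t=1: π = [0.2656, 0.2344, 0.2500, 0.2500], E[r] = 0.1563, γ^t·E[r] = 0.109375, running G = 1.109375
t=2: π = [0.2832, 0.2520, 0.2148, 0.2500], E[r] = 0.2266, γ^t·E[r] = 0.111016, running G = 1.220391
t=3: π = [0.2810, 0.2585, 0.2192, 0.2412], E[r] = 0.2881, γ^t·E[r] = 0.098813, running G = 1.319204
t=4: π = [0.2824, 0.2577, 0.2198, 0.2401], E[r] = 0.2859, γ^t·E[r] = 0.068642, running G = 1.387846
t=5: π = [0.2828, 0.2578, 0.2194, 0.2400], E[r] = 0.2864, γ^t·E[r] = 0.048142, running G = 1.435988
t=6: π = [0.2828, 0.2579, 0.2195, 0.2399], E[r] = 0.2872, γ^t·E[r] = 0.033792, running G = 1.469780

G = 1.4698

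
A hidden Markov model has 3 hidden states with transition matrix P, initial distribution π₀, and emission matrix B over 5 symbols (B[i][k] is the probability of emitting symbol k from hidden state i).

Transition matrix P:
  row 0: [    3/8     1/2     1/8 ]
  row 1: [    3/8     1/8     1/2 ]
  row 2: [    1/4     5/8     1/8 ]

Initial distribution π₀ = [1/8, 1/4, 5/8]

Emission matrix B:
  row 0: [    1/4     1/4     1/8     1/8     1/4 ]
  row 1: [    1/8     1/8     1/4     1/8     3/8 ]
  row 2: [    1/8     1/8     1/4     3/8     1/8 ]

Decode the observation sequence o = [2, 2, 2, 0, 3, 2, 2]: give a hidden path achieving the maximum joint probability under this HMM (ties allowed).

t=0: δ = [1.562e-02, 6.250e-02, 1.562e-01]  (obs o_0=2)
t=1: δ = [4.883e-03, 2.441e-02, 7.812e-03]  ψ = [2, 2, 1]  (obs o_1=2)
t=2: δ = [1.144e-03, 1.221e-03, 3.052e-03]  ψ = [1, 2, 1]  (obs o_2=2)
t=3: δ = [1.907e-04, 2.384e-04, 7.629e-05]  ψ = [2, 2, 1]  (obs o_3=0)
t=4: δ = [1.118e-05, 1.192e-05, 4.470e-05]  ψ = [1, 0, 1]  (obs o_4=3)
t=5: δ = [1.397e-06, 6.985e-06, 1.490e-06]  ψ = [2, 2, 1]  (obs o_5=2)
t=6: δ = [3.274e-07, 2.328e-07, 8.731e-07]  ψ = [1, 2, 1]  (obs o_6=2)
backtrack: best end state = 2; path = [2, 1, 2, 1, 2, 1, 2]

path = [2, 1, 2, 1, 2, 1, 2]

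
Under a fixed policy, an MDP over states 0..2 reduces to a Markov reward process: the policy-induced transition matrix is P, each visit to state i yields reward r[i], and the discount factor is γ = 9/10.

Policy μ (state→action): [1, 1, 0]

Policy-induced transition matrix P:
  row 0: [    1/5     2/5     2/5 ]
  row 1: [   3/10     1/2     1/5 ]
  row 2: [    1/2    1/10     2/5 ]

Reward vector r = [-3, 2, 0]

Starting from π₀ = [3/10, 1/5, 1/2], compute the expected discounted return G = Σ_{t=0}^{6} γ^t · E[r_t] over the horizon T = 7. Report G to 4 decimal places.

t=0: π = [0.3000, 0.2000, 0.5000], E[r] = -0.5000, γ^t·E[r] = -0.500000, running G = -0.500000
t=1: π = [0.3700, 0.2700, 0.3600], E[r] = -0.5700, γ^t·E[r] = -0.513000, running G = -1.013000
t=2: π = [0.3350, 0.3190, 0.3460], E[r] = -0.3670, γ^t·E[r] = -0.297270, running G = -1.310270
t=3: π = [0.3357, 0.3281, 0.3362], E[r] = -0.3509, γ^t·E[r] = -0.255806, running G = -1.566076
t=4: π = [0.3337, 0.3320, 0.3344], E[r] = -0.3371, γ^t·E[r] = -0.221178, running G = -1.787254
t=5: π = [0.3335, 0.3329, 0.3336], E[r] = -0.3348, γ^t·E[r] = -0.197675, running G = -1.984929
t=6: π = [0.3334, 0.3332, 0.3334], E[r] = -0.3337, γ^t·E[r] = -0.177344, running G = -2.162273

G = -2.1623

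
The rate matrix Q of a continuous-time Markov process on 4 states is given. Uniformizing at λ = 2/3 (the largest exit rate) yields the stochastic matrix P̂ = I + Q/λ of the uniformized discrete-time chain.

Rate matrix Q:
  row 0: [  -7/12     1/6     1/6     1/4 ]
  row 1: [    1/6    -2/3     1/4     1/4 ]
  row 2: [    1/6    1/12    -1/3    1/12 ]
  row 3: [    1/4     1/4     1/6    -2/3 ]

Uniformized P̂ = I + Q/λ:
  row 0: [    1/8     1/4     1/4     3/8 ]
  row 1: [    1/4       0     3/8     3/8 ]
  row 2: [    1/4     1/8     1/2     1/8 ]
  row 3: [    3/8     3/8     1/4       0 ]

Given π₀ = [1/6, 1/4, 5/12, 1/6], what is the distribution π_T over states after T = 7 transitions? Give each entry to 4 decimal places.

π = [0.2451, 0.1842, 0.3641, 0.2066]

t=0: π = [0.1667, 0.2500, 0.4167, 0.1667]
t=1: π = [0.2500, 0.1563, 0.3854, 0.2083]
t=2: π = [0.2448, 0.1888, 0.3659, 0.2005]
t=3: π = [0.2445, 0.1821, 0.3651, 0.2083]
t=4: π = [0.2455, 0.1849, 0.3640, 0.2056]
t=5: π = [0.2450, 0.1840, 0.3641, 0.2069]
t=6: π = [0.2452, 0.1844, 0.3640, 0.2064]
t=7: π = [0.2451, 0.1842, 0.3641, 0.2066]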